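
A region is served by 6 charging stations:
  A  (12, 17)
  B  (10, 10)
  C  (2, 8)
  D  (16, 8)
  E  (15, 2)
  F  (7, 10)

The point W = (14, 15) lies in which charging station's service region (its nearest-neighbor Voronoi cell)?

Compare squared distances (the ordering matches that of the actual distances):
|WA|² = (14−12)² + (15−17)² = 4 + 4 = 8
|WB|² = (14−10)² + (15−10)² = 16 + 25 = 41
|WC|² = (14−2)² + (15−8)² = 144 + 49 = 193
|WD|² = (14−16)² + (15−8)² = 4 + 49 = 53
|WE|² = (14−15)² + (15−2)² = 1 + 169 = 170
|WF|² = (14−7)² + (15−10)² = 49 + 25 = 74
Minimum is at A.

A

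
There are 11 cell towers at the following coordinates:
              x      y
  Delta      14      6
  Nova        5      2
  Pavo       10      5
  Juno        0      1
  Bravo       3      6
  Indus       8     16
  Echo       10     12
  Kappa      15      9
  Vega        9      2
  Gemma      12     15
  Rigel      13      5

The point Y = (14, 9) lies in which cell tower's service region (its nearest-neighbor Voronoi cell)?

Since √ is increasing, it suffices to compare squared distances:
d²(Y, Delta) = (14−14)² + (9−6)² = 0 + 9 = 9
d²(Y, Nova) = (14−5)² + (9−2)² = 81 + 49 = 130
d²(Y, Pavo) = (14−10)² + (9−5)² = 16 + 16 = 32
d²(Y, Juno) = (14−0)² + (9−1)² = 196 + 64 = 260
d²(Y, Bravo) = (14−3)² + (9−6)² = 121 + 9 = 130
d²(Y, Indus) = (14−8)² + (9−16)² = 36 + 49 = 85
d²(Y, Echo) = (14−10)² + (9−12)² = 16 + 9 = 25
d²(Y, Kappa) = (14−15)² + (9−9)² = 1 + 0 = 1
d²(Y, Vega) = (14−9)² + (9−2)² = 25 + 49 = 74
d²(Y, Gemma) = (14−12)² + (9−15)² = 4 + 36 = 40
d²(Y, Rigel) = (14−13)² + (9−5)² = 1 + 16 = 17
Kappa is nearest.

Kappa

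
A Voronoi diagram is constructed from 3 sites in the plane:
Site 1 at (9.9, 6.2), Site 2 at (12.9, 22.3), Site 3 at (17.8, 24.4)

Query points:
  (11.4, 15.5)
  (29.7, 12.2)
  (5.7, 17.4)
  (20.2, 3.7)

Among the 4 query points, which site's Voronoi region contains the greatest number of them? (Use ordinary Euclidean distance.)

(11.4, 15.5) — d² to each: Site 1:88.74, Site 2:48.49, Site 3:120.17 → nearest is Site 2
(29.7, 12.2) — d² to each: Site 1:428.04, Site 2:384.25, Site 3:290.45 → nearest is Site 3
(5.7, 17.4) — d² to each: Site 1:143.08, Site 2:75.85, Site 3:195.41 → nearest is Site 2
(20.2, 3.7) — d² to each: Site 1:112.34, Site 2:399.25, Site 3:434.25 → nearest is Site 1
Tally — Site 1:1, Site 2:2, Site 3:1. Site 2 captures the most (2).

Site 2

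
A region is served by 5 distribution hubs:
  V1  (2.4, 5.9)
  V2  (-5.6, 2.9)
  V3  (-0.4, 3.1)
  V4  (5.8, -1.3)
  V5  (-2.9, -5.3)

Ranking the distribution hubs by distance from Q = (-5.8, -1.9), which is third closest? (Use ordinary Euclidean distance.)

V3

Squared Euclidean distances:
|QV1|² = (-5.8−2.4)² + (-1.9−5.9)² = 67.24 + 60.84 = 128.08
|QV2|² = (-5.8−(-5.6))² + (-1.9−2.9)² = 0.04 + 23.04 = 23.08
|QV3|² = (-5.8−(-0.4))² + (-1.9−3.1)² = 29.16 + 25 = 54.16
|QV4|² = (-5.8−5.8)² + (-1.9−(-1.3))² = 134.56 + 0.36 = 134.92
|QV5|² = (-5.8−(-2.9))² + (-1.9−(-5.3))² = 8.41 + 11.56 = 19.97
Sorted ascending: V5, V2, V3, V1, … — the third-nearest is V3.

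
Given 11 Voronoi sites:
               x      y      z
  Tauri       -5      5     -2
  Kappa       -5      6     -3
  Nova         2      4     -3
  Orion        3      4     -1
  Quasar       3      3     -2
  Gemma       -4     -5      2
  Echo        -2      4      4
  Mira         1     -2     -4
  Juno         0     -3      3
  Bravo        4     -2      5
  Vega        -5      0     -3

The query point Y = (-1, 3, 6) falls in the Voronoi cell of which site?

Squared Euclidean distances:
d²(Y, Tauri) = (-1−(-5))² + (3−5)² + (6−(-2))² = 16 + 4 + 64 = 84
d²(Y, Kappa) = (-1−(-5))² + (3−6)² + (6−(-3))² = 16 + 9 + 81 = 106
d²(Y, Nova) = (-1−2)² + (3−4)² + (6−(-3))² = 9 + 1 + 81 = 91
d²(Y, Orion) = (-1−3)² + (3−4)² + (6−(-1))² = 16 + 1 + 49 = 66
d²(Y, Quasar) = (-1−3)² + (3−3)² + (6−(-2))² = 16 + 0 + 64 = 80
d²(Y, Gemma) = (-1−(-4))² + (3−(-5))² + (6−2)² = 9 + 64 + 16 = 89
d²(Y, Echo) = (-1−(-2))² + (3−4)² + (6−4)² = 1 + 1 + 4 = 6
d²(Y, Mira) = (-1−1)² + (3−(-2))² + (6−(-4))² = 4 + 25 + 100 = 129
d²(Y, Juno) = (-1−0)² + (3−(-3))² + (6−3)² = 1 + 36 + 9 = 46
d²(Y, Bravo) = (-1−4)² + (3−(-2))² + (6−5)² = 25 + 25 + 1 = 51
d²(Y, Vega) = (-1−(-5))² + (3−0)² + (6−(-3))² = 16 + 9 + 81 = 106
The smallest is to Echo, so Y lies in the Voronoi region of Echo.

Echo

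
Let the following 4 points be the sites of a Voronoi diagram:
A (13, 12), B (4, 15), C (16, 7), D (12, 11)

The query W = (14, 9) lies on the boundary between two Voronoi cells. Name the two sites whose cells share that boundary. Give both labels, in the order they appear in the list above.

C and D

Squared distances from W to each site:
|WA|² = (14−13)² + (9−12)² = 1 + 9 = 10
|WB|² = (14−4)² + (9−15)² = 100 + 36 = 136
|WC|² = (14−16)² + (9−7)² = 4 + 4 = 8
|WD|² = (14−12)² + (9−11)² = 4 + 4 = 8
W is equidistant from C and D (both at squared distance 8), and every other site is strictly farther — so W lies on the C–D Voronoi edge.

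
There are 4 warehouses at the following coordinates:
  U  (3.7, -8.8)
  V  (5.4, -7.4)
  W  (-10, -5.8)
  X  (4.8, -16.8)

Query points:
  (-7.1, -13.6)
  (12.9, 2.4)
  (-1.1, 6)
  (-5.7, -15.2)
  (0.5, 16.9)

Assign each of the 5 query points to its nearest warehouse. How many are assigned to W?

3

(-7.1, -13.6) — d² to each: U:139.68, V:194.69, W:69.25, X:151.85 → nearest is W
(12.9, 2.4) — d² to each: U:210.08, V:152.29, W:591.65, X:434.25 → nearest is V
(-1.1, 6) — d² to each: U:242.08, V:221.81, W:218.45, X:554.65 → nearest is W
(-5.7, -15.2) — d² to each: U:129.32, V:184.05, W:106.85, X:112.81 → nearest is W
(0.5, 16.9) — d² to each: U:670.73, V:614.5, W:625.54, X:1154.18 → nearest is V
3 of the 5 points have W as nearest.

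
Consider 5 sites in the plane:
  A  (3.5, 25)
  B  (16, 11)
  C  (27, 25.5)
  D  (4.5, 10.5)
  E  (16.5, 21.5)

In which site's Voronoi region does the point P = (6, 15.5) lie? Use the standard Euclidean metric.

D

Compare squared distances (the ordering matches that of the actual distances):
|PA|² = (6−3.5)² + (15.5−25)² = 6.25 + 90.25 = 96.5
|PB|² = (6−16)² + (15.5−11)² = 100 + 20.25 = 120.25
|PC|² = (6−27)² + (15.5−25.5)² = 441 + 100 = 541
|PD|² = (6−4.5)² + (15.5−10.5)² = 2.25 + 25 = 27.25
|PE|² = (6−16.5)² + (15.5−21.5)² = 110.25 + 36 = 146.25
D is nearest.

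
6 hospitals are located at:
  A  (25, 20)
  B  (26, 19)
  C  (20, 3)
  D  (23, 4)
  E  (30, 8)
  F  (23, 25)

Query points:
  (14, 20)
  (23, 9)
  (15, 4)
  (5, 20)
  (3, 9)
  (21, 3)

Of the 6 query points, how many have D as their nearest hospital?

(14, 20) — d² to each: A:121, B:145, C:325, D:337, E:400, F:106 → nearest is F
(23, 9) — d² to each: A:125, B:109, C:45, D:25, E:50, F:256 → nearest is D
(15, 4) — d² to each: A:356, B:346, C:26, D:64, E:241, F:505 → nearest is C
(5, 20) — d² to each: A:400, B:442, C:514, D:580, E:769, F:349 → nearest is F
(3, 9) — d² to each: A:605, B:629, C:325, D:425, E:730, F:656 → nearest is C
(21, 3) — d² to each: A:305, B:281, C:1, D:5, E:106, F:488 → nearest is C
1 of the 6 points has D as nearest.

1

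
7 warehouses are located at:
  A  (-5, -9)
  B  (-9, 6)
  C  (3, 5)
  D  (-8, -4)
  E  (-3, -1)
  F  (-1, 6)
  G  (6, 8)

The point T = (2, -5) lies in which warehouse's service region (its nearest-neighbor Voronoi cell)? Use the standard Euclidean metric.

E

Since √ is increasing, it suffices to compare squared distances:
|TA|² = (2−(-5))² + (-5−(-9))² = 49 + 16 = 65
|TB|² = (2−(-9))² + (-5−6)² = 121 + 121 = 242
|TC|² = (2−3)² + (-5−5)² = 1 + 100 = 101
|TD|² = (2−(-8))² + (-5−(-4))² = 100 + 1 = 101
|TE|² = (2−(-3))² + (-5−(-1))² = 25 + 16 = 41
|TF|² = (2−(-1))² + (-5−6)² = 9 + 121 = 130
|TG|² = (2−6)² + (-5−8)² = 16 + 169 = 185
E is nearest.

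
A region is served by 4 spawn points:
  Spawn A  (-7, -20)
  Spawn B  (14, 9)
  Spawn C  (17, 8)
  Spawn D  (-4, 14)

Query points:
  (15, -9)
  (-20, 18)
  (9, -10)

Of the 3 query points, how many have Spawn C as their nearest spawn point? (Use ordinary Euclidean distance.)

(15, -9) — d² to each: Spawn A:605, Spawn B:325, Spawn C:293, Spawn D:890 → nearest is Spawn C
(-20, 18) — d² to each: Spawn A:1613, Spawn B:1237, Spawn C:1469, Spawn D:272 → nearest is Spawn D
(9, -10) — d² to each: Spawn A:356, Spawn B:386, Spawn C:388, Spawn D:745 → nearest is Spawn A
1 of the 3 points has Spawn C as nearest.

1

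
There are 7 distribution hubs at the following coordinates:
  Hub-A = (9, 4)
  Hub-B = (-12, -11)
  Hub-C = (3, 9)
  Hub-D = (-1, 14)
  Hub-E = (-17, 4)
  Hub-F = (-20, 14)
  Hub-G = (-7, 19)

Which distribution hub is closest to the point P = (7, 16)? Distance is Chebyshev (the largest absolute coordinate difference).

Hub-C

d(P, Hub-A) = max(2, 12) = 12
d(P, Hub-B) = max(19, 27) = 27
d(P, Hub-C) = max(4, 7) = 7
d(P, Hub-D) = max(8, 2) = 8
d(P, Hub-E) = max(24, 12) = 24
d(P, Hub-F) = max(27, 2) = 27
d(P, Hub-G) = max(14, 3) = 14
The smallest is to Hub-C, so P lies in the Voronoi region of Hub-C.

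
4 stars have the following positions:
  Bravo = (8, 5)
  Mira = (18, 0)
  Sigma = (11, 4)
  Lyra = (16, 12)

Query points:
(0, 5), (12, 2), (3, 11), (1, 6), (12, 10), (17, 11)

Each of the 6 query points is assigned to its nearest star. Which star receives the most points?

(0, 5) — d² to each: Bravo:64, Mira:349, Sigma:122, Lyra:305 → nearest is Bravo
(12, 2) — d² to each: Bravo:25, Mira:40, Sigma:5, Lyra:116 → nearest is Sigma
(3, 11) — d² to each: Bravo:61, Mira:346, Sigma:113, Lyra:170 → nearest is Bravo
(1, 6) — d² to each: Bravo:50, Mira:325, Sigma:104, Lyra:261 → nearest is Bravo
(12, 10) — d² to each: Bravo:41, Mira:136, Sigma:37, Lyra:20 → nearest is Lyra
(17, 11) — d² to each: Bravo:117, Mira:122, Sigma:85, Lyra:2 → nearest is Lyra
Tally — Bravo:3, Sigma:1, Lyra:2. Bravo captures the most (3).

Bravo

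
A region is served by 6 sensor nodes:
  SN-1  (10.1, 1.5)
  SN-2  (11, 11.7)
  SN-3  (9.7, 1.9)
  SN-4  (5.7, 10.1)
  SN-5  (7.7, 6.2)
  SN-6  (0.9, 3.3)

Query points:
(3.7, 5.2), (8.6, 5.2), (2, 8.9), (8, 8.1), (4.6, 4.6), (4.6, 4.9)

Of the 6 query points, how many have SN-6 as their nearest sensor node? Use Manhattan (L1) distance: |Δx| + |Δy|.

(3.7, 5.2) — d to each: SN-1:10.1, SN-2:13.8, SN-3:9.3, SN-4:6.9, SN-5:5, SN-6:4.7 → nearest is SN-6
(8.6, 5.2) — d to each: SN-1:5.2, SN-2:8.9, SN-3:4.4, SN-4:7.8, SN-5:1.9, SN-6:9.6 → nearest is SN-5
(2, 8.9) — d to each: SN-1:15.5, SN-2:11.8, SN-3:14.7, SN-4:4.9, SN-5:8.4, SN-6:6.7 → nearest is SN-4
(8, 8.1) — d to each: SN-1:8.7, SN-2:6.6, SN-3:7.9, SN-4:4.3, SN-5:2.2, SN-6:11.9 → nearest is SN-5
(4.6, 4.6) — d to each: SN-1:8.6, SN-2:13.5, SN-3:7.8, SN-4:6.6, SN-5:4.7, SN-6:5 → nearest is SN-5
(4.6, 4.9) — d to each: SN-1:8.9, SN-2:13.2, SN-3:8.1, SN-4:6.3, SN-5:4.4, SN-6:5.3 → nearest is SN-5
1 of the 6 points has SN-6 as nearest.

1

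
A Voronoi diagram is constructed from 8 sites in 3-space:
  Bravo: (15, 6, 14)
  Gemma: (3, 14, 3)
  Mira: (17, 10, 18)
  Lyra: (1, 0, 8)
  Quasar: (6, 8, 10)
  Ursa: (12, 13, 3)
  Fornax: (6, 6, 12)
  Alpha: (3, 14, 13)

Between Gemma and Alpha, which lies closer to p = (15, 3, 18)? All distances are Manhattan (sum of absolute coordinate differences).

Alpha

d(p, Gemma) = |15−3| + |3−14| + |18−3| = 12 + 11 + 15 = 38
d(p, Alpha) = |15−3| + |3−14| + |18−13| = 12 + 11 + 5 = 28
38 > 28, so Alpha is closer.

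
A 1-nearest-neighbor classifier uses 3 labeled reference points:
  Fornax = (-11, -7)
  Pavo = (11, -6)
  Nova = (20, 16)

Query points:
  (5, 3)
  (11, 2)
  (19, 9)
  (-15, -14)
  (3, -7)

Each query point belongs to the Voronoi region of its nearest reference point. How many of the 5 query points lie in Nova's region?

(5, 3) — d² to each: Fornax:356, Pavo:117, Nova:394 → nearest is Pavo
(11, 2) — d² to each: Fornax:565, Pavo:64, Nova:277 → nearest is Pavo
(19, 9) — d² to each: Fornax:1156, Pavo:289, Nova:50 → nearest is Nova
(-15, -14) — d² to each: Fornax:65, Pavo:740, Nova:2125 → nearest is Fornax
(3, -7) — d² to each: Fornax:196, Pavo:65, Nova:818 → nearest is Pavo
1 of the 5 points has Nova as nearest.

1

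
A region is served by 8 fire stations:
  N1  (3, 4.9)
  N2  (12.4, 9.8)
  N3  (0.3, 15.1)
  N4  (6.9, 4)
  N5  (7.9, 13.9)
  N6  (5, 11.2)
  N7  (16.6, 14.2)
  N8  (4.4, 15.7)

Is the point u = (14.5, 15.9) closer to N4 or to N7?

N7

Compare squared distances:
|uN4|² = (14.5−6.9)² + (15.9−4)² = 57.76 + 141.61 = 199.37
|uN7|² = (14.5−16.6)² + (15.9−14.2)² = 4.41 + 2.89 = 7.3
199.37 > 7.3, so N7 is closer.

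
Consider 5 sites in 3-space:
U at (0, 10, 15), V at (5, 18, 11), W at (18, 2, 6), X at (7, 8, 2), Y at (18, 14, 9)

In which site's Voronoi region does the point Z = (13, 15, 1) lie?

X

Squared Euclidean distances:
|ZU|² = (13−0)² + (15−10)² + (1−15)² = 169 + 25 + 196 = 390
|ZV|² = (13−5)² + (15−18)² + (1−11)² = 64 + 9 + 100 = 173
|ZW|² = (13−18)² + (15−2)² + (1−6)² = 25 + 169 + 25 = 219
|ZX|² = (13−7)² + (15−8)² + (1−2)² = 36 + 49 + 1 = 86
|ZY|² = (13−18)² + (15−14)² + (1−9)² = 25 + 1 + 64 = 90
X is nearest.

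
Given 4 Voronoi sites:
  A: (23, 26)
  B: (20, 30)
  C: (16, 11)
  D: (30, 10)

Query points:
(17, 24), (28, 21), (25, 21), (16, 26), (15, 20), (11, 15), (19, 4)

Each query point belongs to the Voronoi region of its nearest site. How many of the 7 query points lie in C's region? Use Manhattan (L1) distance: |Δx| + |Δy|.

3

(17, 24) — d to each: A:8, B:9, C:14, D:27 → nearest is A
(28, 21) — d to each: A:10, B:17, C:22, D:13 → nearest is A
(25, 21) — d to each: A:7, B:14, C:19, D:16 → nearest is A
(16, 26) — d to each: A:7, B:8, C:15, D:30 → nearest is A
(15, 20) — d to each: A:14, B:15, C:10, D:25 → nearest is C
(11, 15) — d to each: A:23, B:24, C:9, D:24 → nearest is C
(19, 4) — d to each: A:26, B:27, C:10, D:17 → nearest is C
3 of the 7 points have C as nearest.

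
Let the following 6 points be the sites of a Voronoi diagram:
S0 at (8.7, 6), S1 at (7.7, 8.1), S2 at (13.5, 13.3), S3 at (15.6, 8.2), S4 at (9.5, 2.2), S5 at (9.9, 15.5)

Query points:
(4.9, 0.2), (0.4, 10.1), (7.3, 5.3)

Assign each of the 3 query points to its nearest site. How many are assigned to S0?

(4.9, 0.2) — d² to each: S0:48.08, S1:70.25, S2:245.57, S3:178.49, S4:25.16, S5:259.09 → nearest is S4
(0.4, 10.1) — d² to each: S0:85.7, S1:57.29, S2:181.85, S3:234.65, S4:145.22, S5:119.41 → nearest is S1
(7.3, 5.3) — d² to each: S0:2.45, S1:8, S2:102.44, S3:77.3, S4:14.45, S5:110.8 → nearest is S0
1 of the 3 points has S0 as nearest.

1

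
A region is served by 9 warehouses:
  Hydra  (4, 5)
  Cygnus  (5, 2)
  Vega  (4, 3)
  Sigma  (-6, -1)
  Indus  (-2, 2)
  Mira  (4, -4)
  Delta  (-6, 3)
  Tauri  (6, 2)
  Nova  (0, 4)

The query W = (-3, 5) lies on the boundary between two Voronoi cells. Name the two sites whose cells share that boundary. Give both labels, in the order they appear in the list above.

Indus and Nova

Squared distances from W to each site:
d²(W, Hydra) = 49 + 0 = 49
d²(W, Cygnus) = 64 + 9 = 73
d²(W, Vega) = 49 + 4 = 53
d²(W, Sigma) = 9 + 36 = 45
d²(W, Indus) = 1 + 9 = 10
d²(W, Mira) = 49 + 81 = 130
d²(W, Delta) = 9 + 4 = 13
d²(W, Tauri) = 81 + 9 = 90
d²(W, Nova) = 9 + 1 = 10
W is equidistant from Indus and Nova (both at squared distance 10), and every other site is strictly farther — so W lies on the Indus–Nova Voronoi edge.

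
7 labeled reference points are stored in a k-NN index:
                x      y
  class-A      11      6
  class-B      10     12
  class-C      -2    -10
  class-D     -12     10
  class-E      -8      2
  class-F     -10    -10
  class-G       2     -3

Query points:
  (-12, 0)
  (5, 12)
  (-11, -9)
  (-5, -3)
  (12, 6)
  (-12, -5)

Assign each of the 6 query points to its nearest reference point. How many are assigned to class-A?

1

(-12, 0) — d² to each: class-A:565, class-B:628, class-C:200, class-D:100, class-E:20, class-F:104, class-G:205 → nearest is class-E
(5, 12) — d² to each: class-A:72, class-B:25, class-C:533, class-D:293, class-E:269, class-F:709, class-G:234 → nearest is class-B
(-11, -9) — d² to each: class-A:709, class-B:882, class-C:82, class-D:362, class-E:130, class-F:2, class-G:205 → nearest is class-F
(-5, -3) — d² to each: class-A:337, class-B:450, class-C:58, class-D:218, class-E:34, class-F:74, class-G:49 → nearest is class-E
(12, 6) — d² to each: class-A:1, class-B:40, class-C:452, class-D:592, class-E:416, class-F:740, class-G:181 → nearest is class-A
(-12, -5) — d² to each: class-A:650, class-B:773, class-C:125, class-D:225, class-E:65, class-F:29, class-G:200 → nearest is class-F
1 of the 6 points has class-A as nearest.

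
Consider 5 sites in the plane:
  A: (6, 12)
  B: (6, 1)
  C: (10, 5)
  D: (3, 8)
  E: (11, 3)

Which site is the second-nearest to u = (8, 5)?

E

Since √ is increasing, it suffices to compare squared distances:
|uA|² = 4 + 49 = 53
|uB|² = 4 + 16 = 20
|uC|² = 4 + 0 = 4
|uD|² = 25 + 9 = 34
|uE|² = 9 + 4 = 13
Sorted ascending: C, E, B, … — the second-nearest is E.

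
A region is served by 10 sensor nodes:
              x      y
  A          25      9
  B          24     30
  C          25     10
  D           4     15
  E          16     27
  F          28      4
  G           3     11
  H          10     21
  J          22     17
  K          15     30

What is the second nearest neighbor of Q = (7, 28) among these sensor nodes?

K

Since √ is increasing, it suffices to compare squared distances:
|QA|² = (7−25)² + (28−9)² = 324 + 361 = 685
|QB|² = (7−24)² + (28−30)² = 289 + 4 = 293
|QC|² = (7−25)² + (28−10)² = 324 + 324 = 648
|QD|² = (7−4)² + (28−15)² = 9 + 169 = 178
|QE|² = (7−16)² + (28−27)² = 81 + 1 = 82
|QF|² = (7−28)² + (28−4)² = 441 + 576 = 1017
|QG|² = (7−3)² + (28−11)² = 16 + 289 = 305
|QH|² = (7−10)² + (28−21)² = 9 + 49 = 58
|QJ|² = (7−22)² + (28−17)² = 225 + 121 = 346
|QK|² = (7−15)² + (28−30)² = 64 + 4 = 68
Sorted ascending: H, K, E, … — the second-nearest is K.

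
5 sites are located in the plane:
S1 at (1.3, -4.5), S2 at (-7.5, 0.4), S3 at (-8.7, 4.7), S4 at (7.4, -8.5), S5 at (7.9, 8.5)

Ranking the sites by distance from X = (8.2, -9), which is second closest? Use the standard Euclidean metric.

S1

Since √ is increasing, it suffices to compare squared distances:
|XS1|² = 47.61 + 20.25 = 67.86
|XS2|² = 246.49 + 88.36 = 334.85
|XS3|² = 285.61 + 187.69 = 473.3
|XS4|² = 0.64 + 0.25 = 0.89
|XS5|² = 0.09 + 306.25 = 306.34
Sorted ascending: S4, S1, S5, … — the second-nearest is S1.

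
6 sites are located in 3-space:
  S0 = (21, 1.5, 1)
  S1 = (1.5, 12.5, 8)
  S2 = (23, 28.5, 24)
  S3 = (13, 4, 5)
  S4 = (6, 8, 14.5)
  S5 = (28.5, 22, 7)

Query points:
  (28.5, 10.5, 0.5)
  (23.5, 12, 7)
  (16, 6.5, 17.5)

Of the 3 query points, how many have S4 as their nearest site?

1

(28.5, 10.5, 0.5) — d² to each: S0:137.5, S1:789.25, S2:906.5, S3:302.75, S4:708.5, S5:174.5 → nearest is S0
(23.5, 12, 7) — d² to each: S0:152.5, S1:485.25, S2:561.5, S3:178.25, S4:378.5, S5:125 → nearest is S5
(16, 6.5, 17.5) — d² to each: S0:322.25, S1:336.5, S2:575.25, S3:171.5, S4:111.25, S5:506.75 → nearest is S4
1 of the 3 points has S4 as nearest.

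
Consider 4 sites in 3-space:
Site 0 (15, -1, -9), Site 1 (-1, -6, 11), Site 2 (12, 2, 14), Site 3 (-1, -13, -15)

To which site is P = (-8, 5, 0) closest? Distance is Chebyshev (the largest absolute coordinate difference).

d(P, Site 0) = max(23, 6, 9) = 23
d(P, Site 1) = max(7, 11, 11) = 11
d(P, Site 2) = max(20, 3, 14) = 20
d(P, Site 3) = max(7, 18, 15) = 18
Minimum is at Site 1.

Site 1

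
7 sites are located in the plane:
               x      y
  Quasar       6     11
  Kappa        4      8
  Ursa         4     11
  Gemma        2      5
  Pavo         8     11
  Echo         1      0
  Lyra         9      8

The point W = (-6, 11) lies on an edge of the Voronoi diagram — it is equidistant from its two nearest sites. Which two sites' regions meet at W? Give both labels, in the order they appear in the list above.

Ursa and Gemma

Squared distances from W to each site:
d²(W, Quasar) = (-6−6)² + (11−11)² = 144 + 0 = 144
d²(W, Kappa) = (-6−4)² + (11−8)² = 100 + 9 = 109
d²(W, Ursa) = (-6−4)² + (11−11)² = 100 + 0 = 100
d²(W, Gemma) = (-6−2)² + (11−5)² = 64 + 36 = 100
d²(W, Pavo) = (-6−8)² + (11−11)² = 196 + 0 = 196
d²(W, Echo) = (-6−1)² + (11−0)² = 49 + 121 = 170
d²(W, Lyra) = (-6−9)² + (11−8)² = 225 + 9 = 234
W is equidistant from Ursa and Gemma (both at squared distance 100), and every other site is strictly farther — so W lies on the Ursa–Gemma Voronoi edge.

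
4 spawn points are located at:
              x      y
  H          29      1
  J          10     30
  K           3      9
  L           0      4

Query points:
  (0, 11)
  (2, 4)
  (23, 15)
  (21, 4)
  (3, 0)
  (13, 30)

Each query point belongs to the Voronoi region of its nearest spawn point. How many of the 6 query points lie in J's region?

1

(0, 11) — d² to each: H:941, J:461, K:13, L:49 → nearest is K
(2, 4) — d² to each: H:738, J:740, K:26, L:4 → nearest is L
(23, 15) — d² to each: H:232, J:394, K:436, L:650 → nearest is H
(21, 4) — d² to each: H:73, J:797, K:349, L:441 → nearest is H
(3, 0) — d² to each: H:677, J:949, K:81, L:25 → nearest is L
(13, 30) — d² to each: H:1097, J:9, K:541, L:845 → nearest is J
1 of the 6 points has J as nearest.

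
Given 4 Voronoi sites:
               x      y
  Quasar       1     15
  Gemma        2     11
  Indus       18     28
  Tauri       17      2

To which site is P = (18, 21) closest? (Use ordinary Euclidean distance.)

Indus

Compare squared distances (the ordering matches that of the actual distances):
d²(P, Quasar) = (18−1)² + (21−15)² = 289 + 36 = 325
d²(P, Gemma) = (18−2)² + (21−11)² = 256 + 100 = 356
d²(P, Indus) = (18−18)² + (21−28)² = 0 + 49 = 49
d²(P, Tauri) = (18−17)² + (21−2)² = 1 + 361 = 362
Indus is nearest.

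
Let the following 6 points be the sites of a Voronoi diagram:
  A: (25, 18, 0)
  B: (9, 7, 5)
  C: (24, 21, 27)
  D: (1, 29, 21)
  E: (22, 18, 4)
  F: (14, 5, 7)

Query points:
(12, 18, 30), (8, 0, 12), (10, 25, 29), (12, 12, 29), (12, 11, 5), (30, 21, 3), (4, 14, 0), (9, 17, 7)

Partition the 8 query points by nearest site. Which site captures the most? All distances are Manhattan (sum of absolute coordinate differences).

(12, 18, 30) — d to each: A:43, B:39, C:18, D:31, E:36, F:38 → nearest is C
(8, 0, 12) — d to each: A:47, B:15, C:52, D:45, E:40, F:16 → nearest is B
(10, 25, 29) — d to each: A:51, B:43, C:20, D:21, E:44, F:46 → nearest is C
(12, 12, 29) — d to each: A:48, B:32, C:23, D:36, E:41, F:31 → nearest is C
(12, 11, 5) — d to each: A:25, B:7, C:44, D:45, E:18, F:10 → nearest is B
(30, 21, 3) — d to each: A:11, B:37, C:30, D:55, E:12, F:36 → nearest is A
(4, 14, 0) — d to each: A:25, B:17, C:54, D:39, E:26, F:26 → nearest is B
(9, 17, 7) — d to each: A:24, B:12, C:39, D:34, E:17, F:17 → nearest is B
Tally — A:1, B:4, C:3. B captures the most (4).

B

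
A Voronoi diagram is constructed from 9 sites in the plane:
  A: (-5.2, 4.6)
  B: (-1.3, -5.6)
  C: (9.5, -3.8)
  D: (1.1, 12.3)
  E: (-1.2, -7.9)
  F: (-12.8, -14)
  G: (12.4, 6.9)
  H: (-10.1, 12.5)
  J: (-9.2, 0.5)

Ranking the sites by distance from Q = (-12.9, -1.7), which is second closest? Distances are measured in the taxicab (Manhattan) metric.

F

d(Q,A) = |-12.9−(-5.2)| + |-1.7−4.6| = 7.7 + 6.3 = 14
d(Q,B) = |-12.9−(-1.3)| + |-1.7−(-5.6)| = 11.6 + 3.9 = 15.5
d(Q,C) = |-12.9−9.5| + |-1.7−(-3.8)| = 22.4 + 2.1 = 24.5
d(Q,D) = |-12.9−1.1| + |-1.7−12.3| = 14 + 14 = 28
d(Q,E) = |-12.9−(-1.2)| + |-1.7−(-7.9)| = 11.7 + 6.2 = 17.9
d(Q,F) = |-12.9−(-12.8)| + |-1.7−(-14)| = 0.1 + 12.3 = 12.4
d(Q,G) = |-12.9−12.4| + |-1.7−6.9| = 25.3 + 8.6 = 33.9
d(Q,H) = |-12.9−(-10.1)| + |-1.7−12.5| = 2.8 + 14.2 = 17
d(Q,J) = |-12.9−(-9.2)| + |-1.7−0.5| = 3.7 + 2.2 = 5.9
Sorted ascending: J, F, A, … — the second-nearest is F.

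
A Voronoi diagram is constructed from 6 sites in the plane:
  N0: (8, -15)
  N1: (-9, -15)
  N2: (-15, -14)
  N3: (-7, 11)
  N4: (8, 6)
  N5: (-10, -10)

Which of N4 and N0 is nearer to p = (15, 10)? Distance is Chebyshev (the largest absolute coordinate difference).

N4

d(p,N4) = max(7, 4) = 7
d(p,N0) = max(7, 25) = 25
7 < 25, so N4 is closer.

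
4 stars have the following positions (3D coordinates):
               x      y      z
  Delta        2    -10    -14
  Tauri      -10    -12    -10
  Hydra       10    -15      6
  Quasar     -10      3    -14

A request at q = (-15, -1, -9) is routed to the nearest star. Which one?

Quasar

Compare squared distances (the ordering matches that of the actual distances):
d²(q, Delta) = (-15−2)² + (-1−(-10))² + (-9−(-14))² = 289 + 81 + 25 = 395
d²(q, Tauri) = (-15−(-10))² + (-1−(-12))² + (-9−(-10))² = 25 + 121 + 1 = 147
d²(q, Hydra) = (-15−10)² + (-1−(-15))² + (-9−6)² = 625 + 196 + 225 = 1046
d²(q, Quasar) = (-15−(-10))² + (-1−3)² + (-9−(-14))² = 25 + 16 + 25 = 66
Quasar is nearest.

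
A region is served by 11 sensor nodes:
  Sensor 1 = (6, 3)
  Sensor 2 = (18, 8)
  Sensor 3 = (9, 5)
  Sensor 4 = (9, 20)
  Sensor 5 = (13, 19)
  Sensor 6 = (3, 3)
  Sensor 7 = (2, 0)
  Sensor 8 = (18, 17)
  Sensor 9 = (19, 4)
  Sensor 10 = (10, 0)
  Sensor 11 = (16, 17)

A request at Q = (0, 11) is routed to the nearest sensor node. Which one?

Sensor 6

Since √ is increasing, it suffices to compare squared distances:
d²(Q, Sensor 1) = 36 + 64 = 100
d²(Q, Sensor 2) = 324 + 9 = 333
d²(Q, Sensor 3) = 81 + 36 = 117
d²(Q, Sensor 4) = 81 + 81 = 162
d²(Q, Sensor 5) = 169 + 64 = 233
d²(Q, Sensor 6) = 9 + 64 = 73
d²(Q, Sensor 7) = 4 + 121 = 125
d²(Q, Sensor 8) = 324 + 36 = 360
d²(Q, Sensor 9) = 361 + 49 = 410
d²(Q, Sensor 10) = 100 + 121 = 221
d²(Q, Sensor 11) = 256 + 36 = 292
The smallest is to Sensor 6, so Q lies in the Voronoi region of Sensor 6.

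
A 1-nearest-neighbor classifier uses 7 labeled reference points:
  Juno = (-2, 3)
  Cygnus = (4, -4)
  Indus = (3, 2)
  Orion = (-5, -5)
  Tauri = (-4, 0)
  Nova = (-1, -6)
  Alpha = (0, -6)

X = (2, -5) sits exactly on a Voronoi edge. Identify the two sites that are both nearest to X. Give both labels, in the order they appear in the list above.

Squared distances from X to each site:
d²(X, Juno) = (2−(-2))² + (-5−3)² = 16 + 64 = 80
d²(X, Cygnus) = (2−4)² + (-5−(-4))² = 4 + 1 = 5
d²(X, Indus) = (2−3)² + (-5−2)² = 1 + 49 = 50
d²(X, Orion) = (2−(-5))² + (-5−(-5))² = 49 + 0 = 49
d²(X, Tauri) = (2−(-4))² + (-5−0)² = 36 + 25 = 61
d²(X, Nova) = (2−(-1))² + (-5−(-6))² = 9 + 1 = 10
d²(X, Alpha) = (2−0)² + (-5−(-6))² = 4 + 1 = 5
X is equidistant from Cygnus and Alpha (both at squared distance 5), and every other site is strictly farther — so X lies on the Cygnus–Alpha Voronoi edge.

Cygnus and Alpha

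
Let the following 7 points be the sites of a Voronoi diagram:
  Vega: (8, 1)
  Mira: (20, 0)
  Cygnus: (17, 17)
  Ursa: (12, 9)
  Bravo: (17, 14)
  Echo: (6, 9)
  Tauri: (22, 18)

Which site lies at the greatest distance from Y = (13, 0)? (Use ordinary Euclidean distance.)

Tauri

Squared Euclidean distances:
d²(Y, Vega) = (13−8)² + (0−1)² = 25 + 1 = 26
d²(Y, Mira) = (13−20)² + (0−0)² = 49 + 0 = 49
d²(Y, Cygnus) = (13−17)² + (0−17)² = 16 + 289 = 305
d²(Y, Ursa) = (13−12)² + (0−9)² = 1 + 81 = 82
d²(Y, Bravo) = (13−17)² + (0−14)² = 16 + 196 = 212
d²(Y, Echo) = (13−6)² + (0−9)² = 49 + 81 = 130
d²(Y, Tauri) = (13−22)² + (0−18)² = 81 + 324 = 405
The largest is to Tauri.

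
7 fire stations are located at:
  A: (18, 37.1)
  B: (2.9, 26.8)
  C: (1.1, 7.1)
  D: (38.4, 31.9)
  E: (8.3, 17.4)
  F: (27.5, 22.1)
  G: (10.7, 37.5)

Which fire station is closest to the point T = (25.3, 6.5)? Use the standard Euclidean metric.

Squared Euclidean distances:
|TA|² = (25.3−18)² + (6.5−37.1)² = 53.29 + 936.36 = 989.65
|TB|² = (25.3−2.9)² + (6.5−26.8)² = 501.76 + 412.09 = 913.85
|TC|² = (25.3−1.1)² + (6.5−7.1)² = 585.64 + 0.36 = 586
|TD|² = (25.3−38.4)² + (6.5−31.9)² = 171.61 + 645.16 = 816.77
|TE|² = (25.3−8.3)² + (6.5−17.4)² = 289 + 118.81 = 407.81
|TF|² = (25.3−27.5)² + (6.5−22.1)² = 4.84 + 243.36 = 248.2
|TG|² = (25.3−10.7)² + (6.5−37.5)² = 213.16 + 961 = 1174.16
F is nearest.

F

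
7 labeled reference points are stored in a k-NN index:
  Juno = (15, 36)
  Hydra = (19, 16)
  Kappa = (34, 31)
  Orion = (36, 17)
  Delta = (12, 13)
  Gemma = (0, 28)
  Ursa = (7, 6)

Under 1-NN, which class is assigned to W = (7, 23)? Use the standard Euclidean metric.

Gemma

Compare squared distances (the ordering matches that of the actual distances):
d²(W, Juno) = (7−15)² + (23−36)² = 64 + 169 = 233
d²(W, Hydra) = (7−19)² + (23−16)² = 144 + 49 = 193
d²(W, Kappa) = (7−34)² + (23−31)² = 729 + 64 = 793
d²(W, Orion) = (7−36)² + (23−17)² = 841 + 36 = 877
d²(W, Delta) = (7−12)² + (23−13)² = 25 + 100 = 125
d²(W, Gemma) = (7−0)² + (23−28)² = 49 + 25 = 74
d²(W, Ursa) = (7−7)² + (23−6)² = 0 + 289 = 289
Minimum is at Gemma.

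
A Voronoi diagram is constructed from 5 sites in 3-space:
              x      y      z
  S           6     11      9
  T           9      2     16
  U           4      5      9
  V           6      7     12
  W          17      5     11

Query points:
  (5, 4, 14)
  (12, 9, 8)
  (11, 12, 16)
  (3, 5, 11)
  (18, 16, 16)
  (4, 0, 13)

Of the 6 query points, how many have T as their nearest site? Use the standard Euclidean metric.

1

(5, 4, 14) — d² to each: S:75, T:24, U:27, V:14, W:154 → nearest is V
(12, 9, 8) — d² to each: S:41, T:122, U:81, V:56, W:50 → nearest is S
(11, 12, 16) — d² to each: S:75, T:104, U:147, V:66, W:110 → nearest is V
(3, 5, 11) — d² to each: S:49, T:70, U:5, V:14, W:196 → nearest is U
(18, 16, 16) — d² to each: S:218, T:277, U:366, V:241, W:147 → nearest is W
(4, 0, 13) — d² to each: S:141, T:38, U:41, V:54, W:198 → nearest is T
1 of the 6 points has T as nearest.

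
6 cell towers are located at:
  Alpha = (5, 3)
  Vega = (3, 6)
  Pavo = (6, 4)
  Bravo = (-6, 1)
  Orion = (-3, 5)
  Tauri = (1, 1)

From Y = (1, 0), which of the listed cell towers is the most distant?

Bravo

Squared Euclidean distances:
d²(Y, Alpha) = (1−5)² + (0−3)² = 16 + 9 = 25
d²(Y, Vega) = (1−3)² + (0−6)² = 4 + 36 = 40
d²(Y, Pavo) = (1−6)² + (0−4)² = 25 + 16 = 41
d²(Y, Bravo) = (1−(-6))² + (0−1)² = 49 + 1 = 50
d²(Y, Orion) = (1−(-3))² + (0−5)² = 16 + 25 = 41
d²(Y, Tauri) = (1−1)² + (0−1)² = 0 + 1 = 1
The largest is to Bravo.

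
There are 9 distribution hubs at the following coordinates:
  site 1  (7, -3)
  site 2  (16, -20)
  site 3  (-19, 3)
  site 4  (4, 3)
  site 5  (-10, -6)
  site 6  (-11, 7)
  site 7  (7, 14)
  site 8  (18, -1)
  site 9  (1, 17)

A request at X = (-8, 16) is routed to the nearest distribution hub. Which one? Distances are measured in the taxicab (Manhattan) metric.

site 9

d(X, site 1) = 15 + 19 = 34
d(X, site 2) = 24 + 36 = 60
d(X, site 3) = 11 + 13 = 24
d(X, site 4) = 12 + 13 = 25
d(X, site 5) = 2 + 22 = 24
d(X, site 6) = 3 + 9 = 12
d(X, site 7) = 15 + 2 = 17
d(X, site 8) = 26 + 17 = 43
d(X, site 9) = 9 + 1 = 10
The smallest is to site 9, so X lies in the Voronoi region of site 9.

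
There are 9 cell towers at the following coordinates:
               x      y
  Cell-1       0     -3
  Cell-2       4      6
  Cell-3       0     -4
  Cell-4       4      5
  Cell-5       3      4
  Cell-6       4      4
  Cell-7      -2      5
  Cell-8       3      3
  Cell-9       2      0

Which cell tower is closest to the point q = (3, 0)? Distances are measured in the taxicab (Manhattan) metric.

Cell-9

d(q, Cell-1) = |3−0| + |0−(-3)| = 3 + 3 = 6
d(q, Cell-2) = |3−4| + |0−6| = 1 + 6 = 7
d(q, Cell-3) = |3−0| + |0−(-4)| = 3 + 4 = 7
d(q, Cell-4) = |3−4| + |0−5| = 1 + 5 = 6
d(q, Cell-5) = |3−3| + |0−4| = 0 + 4 = 4
d(q, Cell-6) = |3−4| + |0−4| = 1 + 4 = 5
d(q, Cell-7) = |3−(-2)| + |0−5| = 5 + 5 = 10
d(q, Cell-8) = |3−3| + |0−3| = 0 + 3 = 3
d(q, Cell-9) = |3−2| + |0−0| = 1 + 0 = 1
Cell-9 is nearest.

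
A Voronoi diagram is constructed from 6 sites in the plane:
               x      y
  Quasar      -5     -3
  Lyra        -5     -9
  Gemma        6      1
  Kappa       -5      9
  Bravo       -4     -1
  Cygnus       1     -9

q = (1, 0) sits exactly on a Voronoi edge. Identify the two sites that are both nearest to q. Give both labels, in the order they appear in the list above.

Squared distances from q to each site:
d²(q, Quasar) = 36 + 9 = 45
d²(q, Lyra) = 36 + 81 = 117
d²(q, Gemma) = 25 + 1 = 26
d²(q, Kappa) = 36 + 81 = 117
d²(q, Bravo) = 25 + 1 = 26
d²(q, Cygnus) = 0 + 81 = 81
q is equidistant from Gemma and Bravo (both at squared distance 26), and every other site is strictly farther — so q lies on the Gemma–Bravo Voronoi edge.

Gemma and Bravo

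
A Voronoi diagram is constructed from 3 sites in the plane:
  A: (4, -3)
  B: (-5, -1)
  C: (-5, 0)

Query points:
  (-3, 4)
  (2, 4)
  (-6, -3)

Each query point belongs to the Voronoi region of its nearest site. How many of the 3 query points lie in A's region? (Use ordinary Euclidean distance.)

(-3, 4) — d² to each: A:98, B:29, C:20 → nearest is C
(2, 4) — d² to each: A:53, B:74, C:65 → nearest is A
(-6, -3) — d² to each: A:100, B:5, C:10 → nearest is B
1 of the 3 points has A as nearest.

1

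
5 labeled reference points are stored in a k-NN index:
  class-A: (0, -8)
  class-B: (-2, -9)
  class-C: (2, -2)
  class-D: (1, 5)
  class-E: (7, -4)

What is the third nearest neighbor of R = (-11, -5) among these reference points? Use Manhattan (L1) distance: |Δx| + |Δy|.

d(R, class-A) = |-11−0| + |-5−(-8)| = 11 + 3 = 14
d(R, class-B) = |-11−(-2)| + |-5−(-9)| = 9 + 4 = 13
d(R, class-C) = |-11−2| + |-5−(-2)| = 13 + 3 = 16
d(R, class-D) = |-11−1| + |-5−5| = 12 + 10 = 22
d(R, class-E) = |-11−7| + |-5−(-4)| = 18 + 1 = 19
Sorted ascending: class-B, class-A, class-C, class-E, … — the third-nearest is class-C.

class-C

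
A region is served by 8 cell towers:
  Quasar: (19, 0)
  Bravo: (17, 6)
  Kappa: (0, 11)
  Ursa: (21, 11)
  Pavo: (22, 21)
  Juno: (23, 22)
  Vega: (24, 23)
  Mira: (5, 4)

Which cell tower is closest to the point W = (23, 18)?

Pavo

Compare squared distances (the ordering matches that of the actual distances):
d²(W, Quasar) = 16 + 324 = 340
d²(W, Bravo) = 36 + 144 = 180
d²(W, Kappa) = 529 + 49 = 578
d²(W, Ursa) = 4 + 49 = 53
d²(W, Pavo) = 1 + 9 = 10
d²(W, Juno) = 0 + 16 = 16
d²(W, Vega) = 1 + 25 = 26
d²(W, Mira) = 324 + 196 = 520
The smallest is to Pavo, so W lies in the Voronoi region of Pavo.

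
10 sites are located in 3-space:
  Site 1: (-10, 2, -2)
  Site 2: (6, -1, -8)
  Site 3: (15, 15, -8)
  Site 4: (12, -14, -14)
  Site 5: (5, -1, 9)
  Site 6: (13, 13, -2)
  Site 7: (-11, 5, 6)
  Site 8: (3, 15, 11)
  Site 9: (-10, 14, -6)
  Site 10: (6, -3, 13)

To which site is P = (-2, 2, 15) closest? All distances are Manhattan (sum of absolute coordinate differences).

d(P, Site 1) = 8 + 0 + 17 = 25
d(P, Site 2) = 8 + 3 + 23 = 34
d(P, Site 3) = 17 + 13 + 23 = 53
d(P, Site 4) = 14 + 16 + 29 = 59
d(P, Site 5) = 7 + 3 + 6 = 16
d(P, Site 6) = 15 + 11 + 17 = 43
d(P, Site 7) = 9 + 3 + 9 = 21
d(P, Site 8) = 5 + 13 + 4 = 22
d(P, Site 9) = 8 + 12 + 21 = 41
d(P, Site 10) = 8 + 5 + 2 = 15
Minimum is at Site 10.

Site 10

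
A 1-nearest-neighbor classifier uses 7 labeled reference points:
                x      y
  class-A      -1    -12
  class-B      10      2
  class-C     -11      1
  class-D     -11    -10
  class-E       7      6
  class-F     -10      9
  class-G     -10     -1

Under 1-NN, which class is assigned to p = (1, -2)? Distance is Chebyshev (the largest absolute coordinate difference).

d(p, class-A) = max(2, 10) = 10
d(p, class-B) = max(9, 4) = 9
d(p, class-C) = max(12, 3) = 12
d(p, class-D) = max(12, 8) = 12
d(p, class-E) = max(6, 8) = 8
d(p, class-F) = max(11, 11) = 11
d(p, class-G) = max(11, 1) = 11
The smallest is to class-E, so p lies in the Voronoi region of class-E.

class-E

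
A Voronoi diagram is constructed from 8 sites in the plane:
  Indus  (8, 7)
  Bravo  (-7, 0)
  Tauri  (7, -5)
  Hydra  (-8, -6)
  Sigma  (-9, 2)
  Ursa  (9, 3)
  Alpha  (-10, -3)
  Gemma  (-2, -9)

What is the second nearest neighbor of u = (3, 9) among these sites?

Ursa

Squared Euclidean distances:
d²(u, Indus) = (3−8)² + (9−7)² = 25 + 4 = 29
d²(u, Bravo) = (3−(-7))² + (9−0)² = 100 + 81 = 181
d²(u, Tauri) = (3−7)² + (9−(-5))² = 16 + 196 = 212
d²(u, Hydra) = (3−(-8))² + (9−(-6))² = 121 + 225 = 346
d²(u, Sigma) = (3−(-9))² + (9−2)² = 144 + 49 = 193
d²(u, Ursa) = (3−9)² + (9−3)² = 36 + 36 = 72
d²(u, Alpha) = (3−(-10))² + (9−(-3))² = 169 + 144 = 313
d²(u, Gemma) = (3−(-2))² + (9−(-9))² = 25 + 324 = 349
Sorted ascending: Indus, Ursa, Bravo, … — the second-nearest is Ursa.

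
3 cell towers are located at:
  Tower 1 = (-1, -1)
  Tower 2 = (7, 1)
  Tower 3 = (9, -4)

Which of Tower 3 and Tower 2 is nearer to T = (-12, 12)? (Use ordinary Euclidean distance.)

Tower 2

Compare squared distances:
d²(T, Tower 3) = (-12−9)² + (12−(-4))² = 441 + 256 = 697
d²(T, Tower 2) = (-12−7)² + (12−1)² = 361 + 121 = 482
697 > 482, so Tower 2 is closer.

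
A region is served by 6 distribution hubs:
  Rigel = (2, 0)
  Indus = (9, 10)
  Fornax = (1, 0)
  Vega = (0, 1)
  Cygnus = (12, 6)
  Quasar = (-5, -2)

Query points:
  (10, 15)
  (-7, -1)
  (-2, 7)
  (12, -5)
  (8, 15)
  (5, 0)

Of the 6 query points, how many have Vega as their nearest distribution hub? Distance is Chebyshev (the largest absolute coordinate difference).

(10, 15) — d to each: Rigel:15, Indus:5, Fornax:15, Vega:14, Cygnus:9, Quasar:17 → nearest is Indus
(-7, -1) — d to each: Rigel:9, Indus:16, Fornax:8, Vega:7, Cygnus:19, Quasar:2 → nearest is Quasar
(-2, 7) — d to each: Rigel:7, Indus:11, Fornax:7, Vega:6, Cygnus:14, Quasar:9 → nearest is Vega
(12, -5) — d to each: Rigel:10, Indus:15, Fornax:11, Vega:12, Cygnus:11, Quasar:17 → nearest is Rigel
(8, 15) — d to each: Rigel:15, Indus:5, Fornax:15, Vega:14, Cygnus:9, Quasar:17 → nearest is Indus
(5, 0) — d to each: Rigel:3, Indus:10, Fornax:4, Vega:5, Cygnus:7, Quasar:10 → nearest is Rigel
1 of the 6 points has Vega as nearest.

1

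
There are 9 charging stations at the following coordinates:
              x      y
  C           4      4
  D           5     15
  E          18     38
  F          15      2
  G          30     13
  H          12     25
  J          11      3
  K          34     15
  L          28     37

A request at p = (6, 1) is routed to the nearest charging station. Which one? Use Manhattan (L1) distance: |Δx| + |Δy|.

C

d(p,C) = 2 + 3 = 5
d(p,D) = 1 + 14 = 15
d(p,E) = 12 + 37 = 49
d(p,F) = 9 + 1 = 10
d(p,G) = 24 + 12 = 36
d(p,H) = 6 + 24 = 30
d(p,J) = 5 + 2 = 7
d(p,K) = 28 + 14 = 42
d(p,L) = 22 + 36 = 58
Minimum is at C.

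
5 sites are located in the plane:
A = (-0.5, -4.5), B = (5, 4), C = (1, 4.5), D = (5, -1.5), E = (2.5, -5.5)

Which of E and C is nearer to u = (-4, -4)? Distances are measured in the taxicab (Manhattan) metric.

E

d(u,E) = |-4−2.5| + |-4−(-5.5)| = 6.5 + 1.5 = 8
d(u,C) = |-4−1| + |-4−4.5| = 5 + 8.5 = 13.5
8 < 13.5, so E is closer.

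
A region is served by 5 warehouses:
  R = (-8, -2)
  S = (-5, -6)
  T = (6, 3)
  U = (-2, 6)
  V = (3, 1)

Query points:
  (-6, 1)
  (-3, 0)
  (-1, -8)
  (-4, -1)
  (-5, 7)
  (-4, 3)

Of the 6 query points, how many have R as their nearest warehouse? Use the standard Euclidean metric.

3

(-6, 1) — d² to each: R:13, S:50, T:148, U:41, V:81 → nearest is R
(-3, 0) — d² to each: R:29, S:40, T:90, U:37, V:37 → nearest is R
(-1, -8) — d² to each: R:85, S:20, T:170, U:197, V:97 → nearest is S
(-4, -1) — d² to each: R:17, S:26, T:116, U:53, V:53 → nearest is R
(-5, 7) — d² to each: R:90, S:169, T:137, U:10, V:100 → nearest is U
(-4, 3) — d² to each: R:41, S:82, T:100, U:13, V:53 → nearest is U
3 of the 6 points have R as nearest.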